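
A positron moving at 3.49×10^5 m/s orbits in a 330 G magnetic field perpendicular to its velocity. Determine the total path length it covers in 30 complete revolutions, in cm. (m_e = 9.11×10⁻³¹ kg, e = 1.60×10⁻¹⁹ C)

r = mv/(qB) = 6.02×10^-5 m, so one revolution covers 2πr = 3.78×10^-4 m.
In 30 revolutions: L = 30·2πr = 0.0114 m.

L ≈ 1.14 cm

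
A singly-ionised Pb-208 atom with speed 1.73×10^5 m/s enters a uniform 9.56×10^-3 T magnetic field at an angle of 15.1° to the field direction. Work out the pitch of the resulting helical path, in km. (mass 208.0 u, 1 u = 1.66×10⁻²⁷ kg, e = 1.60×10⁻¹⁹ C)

pitch ≈ 0.237 km

The velocity component along B is v∥ = v cos15.1° = 1.67×10^5 m/s.
The cyclotron period T = 2πm/(qB) = 1.42×10^-3 s is set by m, q, B alone.
Pitch = v∥·T = (1.67×10^5)(1.42×10^-3) = 237 m.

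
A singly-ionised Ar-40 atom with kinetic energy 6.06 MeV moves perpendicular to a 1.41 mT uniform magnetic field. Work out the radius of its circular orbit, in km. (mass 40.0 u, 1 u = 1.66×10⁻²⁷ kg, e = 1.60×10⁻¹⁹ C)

r ≈ 1.59 km

Convert the energy: K = 6.06 MeV = 9.70×10^-13 J.
v = √(2K/m) = √(2·9.70×10^-13/6.64×10^-26) = 5.40×10^6 m/s.
r = mv/(qB) = (6.64×10^-26)(5.40×10^6) / [(1×1.60×10^-19)(1.41×10^-3)] = 1590 m.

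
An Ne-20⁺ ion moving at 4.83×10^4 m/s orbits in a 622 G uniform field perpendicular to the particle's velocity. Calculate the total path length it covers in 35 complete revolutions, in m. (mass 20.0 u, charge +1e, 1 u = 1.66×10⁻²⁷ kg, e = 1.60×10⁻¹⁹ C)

L ≈ 35.4 m

r = mv/(qB) = 0.161 m, so one revolution covers 2πr = 1.01 m.
In 35 revolutions: L = 35·2πr = 35.4 m.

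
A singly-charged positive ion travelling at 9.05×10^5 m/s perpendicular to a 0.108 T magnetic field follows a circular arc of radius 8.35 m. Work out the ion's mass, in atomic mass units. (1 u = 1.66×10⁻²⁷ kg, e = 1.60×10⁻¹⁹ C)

qvB = mv²/r ⇒ m = qBr/v.
m = (1×1.60×10^-19)(0.108)(8.35) / (9.05×10^5) = 1.59×10^-25 kg = 96.0 u.

m ≈ 96.0 u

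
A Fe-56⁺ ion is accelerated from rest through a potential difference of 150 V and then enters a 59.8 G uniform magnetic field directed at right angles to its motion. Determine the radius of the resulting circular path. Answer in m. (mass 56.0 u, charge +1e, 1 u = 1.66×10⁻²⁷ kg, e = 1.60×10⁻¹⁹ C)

r ≈ 2.21 m

The kinetic energy gained is K = qV = (1×1.60×10^-19)(150) = 2.40×10^-17 J.
v = √(2K/m) = 2.27×10^4 m/s.
r = mv/(qB) = (9.30×10^-26)(2.27×10^4) / [(1×1.60×10^-19)(5.98×10^-3)] = 2.21 m.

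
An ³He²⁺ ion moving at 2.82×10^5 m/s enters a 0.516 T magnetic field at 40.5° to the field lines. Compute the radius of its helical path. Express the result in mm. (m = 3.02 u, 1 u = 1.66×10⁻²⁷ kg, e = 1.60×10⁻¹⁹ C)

Only the perpendicular component v⊥ = v sin40.5° = 1.83×10^5 m/s is bent by the field.
r = m v⊥ /(qB) = (5.01×10^-27)(1.83×10^5) / [(2×1.60×10^-19)(0.516)] = 5.56×10^-3 m.

r ≈ 5.56 mm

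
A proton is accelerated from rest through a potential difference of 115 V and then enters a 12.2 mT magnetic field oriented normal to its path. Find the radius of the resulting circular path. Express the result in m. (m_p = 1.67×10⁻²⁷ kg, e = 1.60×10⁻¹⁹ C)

r ≈ 0.127 m

The kinetic energy gained is K = qV = (1×1.60×10^-19)(115) = 1.84×10^-17 J.
v = √(2K/m) = 1.48×10^5 m/s.
r = mv/(qB) = (1.67×10^-27)(1.48×10^5) / [(1×1.60×10^-19)(0.0122)] = 0.127 m.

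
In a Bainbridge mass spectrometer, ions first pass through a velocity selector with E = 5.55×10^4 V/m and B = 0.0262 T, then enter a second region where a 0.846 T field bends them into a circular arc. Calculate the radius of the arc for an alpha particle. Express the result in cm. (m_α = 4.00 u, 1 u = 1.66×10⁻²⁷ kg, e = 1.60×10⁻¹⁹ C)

The selector passes v = E/B = 5.55×10^4/0.0262 = 2.12×10^6 m/s.
In the deflection region, r = mv/(qB₂) = (6.64×10^-27)(2.12×10^6) / [(2×1.60×10^-19)(0.846)] = 0.0520 m.

r ≈ 5.20 cm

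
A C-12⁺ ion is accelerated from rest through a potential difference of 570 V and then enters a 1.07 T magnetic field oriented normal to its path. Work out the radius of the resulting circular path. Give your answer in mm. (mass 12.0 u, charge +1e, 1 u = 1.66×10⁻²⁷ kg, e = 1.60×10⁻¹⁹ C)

r ≈ 11.1 mm

The kinetic energy gained is K = qV = (1×1.60×10^-19)(570) = 9.12×10^-17 J.
v = √(2K/m) = 9.57×10^4 m/s.
r = mv/(qB) = (1.99×10^-26)(9.57×10^4) / [(1×1.60×10^-19)(1.07)] = 0.0111 m.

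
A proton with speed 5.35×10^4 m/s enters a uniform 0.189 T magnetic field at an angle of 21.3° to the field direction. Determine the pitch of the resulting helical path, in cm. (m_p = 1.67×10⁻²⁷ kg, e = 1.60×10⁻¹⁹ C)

The velocity component along B is v∥ = v cos21.3° = 4.98×10^4 m/s.
The cyclotron period T = 2πm/(qB) = 3.47×10^-7 s is set by m, q, B alone.
Pitch = v∥·T = (4.98×10^4)(3.47×10^-7) = 0.0173 m.

pitch ≈ 1.73 cm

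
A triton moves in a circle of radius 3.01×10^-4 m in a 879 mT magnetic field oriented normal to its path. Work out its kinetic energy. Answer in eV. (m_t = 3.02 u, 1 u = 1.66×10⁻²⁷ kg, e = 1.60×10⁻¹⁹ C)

K ≈ 1.12 eV

v = qBr/m = (1×1.60×10^-19)(0.879)(3.01×10^-4) / (5.01×10^-27) = 8440 m/s.
K = ½mv² = 0.5·(5.01×10^-27)·(8440)² = 1.79×10^-19 J = 1.12 eV.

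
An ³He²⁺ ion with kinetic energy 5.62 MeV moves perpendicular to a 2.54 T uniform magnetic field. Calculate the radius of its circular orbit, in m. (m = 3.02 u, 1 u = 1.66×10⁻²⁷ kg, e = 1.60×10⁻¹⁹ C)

Convert the energy: K = 5.62 MeV = 8.99×10^-13 J.
v = √(2K/m) = √(2·8.99×10^-13/5.01×10^-27) = 1.89×10^7 m/s.
r = mv/(qB) = (5.01×10^-27)(1.89×10^7) / [(2×1.60×10^-19)(2.54)] = 0.117 m.

r ≈ 0.117 m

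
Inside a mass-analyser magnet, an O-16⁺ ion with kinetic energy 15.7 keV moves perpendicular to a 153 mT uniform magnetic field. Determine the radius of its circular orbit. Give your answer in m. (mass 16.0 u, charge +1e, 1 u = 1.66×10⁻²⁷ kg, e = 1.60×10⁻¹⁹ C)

Convert the energy: K = 15.7 keV = 2.51×10^-15 J.
v = √(2K/m) = √(2·2.51×10^-15/2.66×10^-26) = 4.35×10^5 m/s.
r = mv/(qB) = (2.66×10^-26)(4.35×10^5) / [(1×1.60×10^-19)(0.153)] = 0.472 m.

r ≈ 0.472 m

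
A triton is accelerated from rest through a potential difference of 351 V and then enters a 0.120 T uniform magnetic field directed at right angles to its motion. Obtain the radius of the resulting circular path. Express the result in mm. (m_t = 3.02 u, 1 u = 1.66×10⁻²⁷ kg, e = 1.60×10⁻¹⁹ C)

The kinetic energy gained is K = qV = (1×1.60×10^-19)(351) = 5.62×10^-17 J.
v = √(2K/m) = 1.50×10^5 m/s.
r = mv/(qB) = (5.01×10^-27)(1.50×10^5) / [(1×1.60×10^-19)(0.120)] = 0.0391 m.

r ≈ 39.1 mm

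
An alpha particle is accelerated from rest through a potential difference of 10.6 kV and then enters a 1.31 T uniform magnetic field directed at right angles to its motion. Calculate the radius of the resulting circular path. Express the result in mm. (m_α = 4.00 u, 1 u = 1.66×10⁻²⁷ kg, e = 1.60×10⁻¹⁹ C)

The kinetic energy gained is K = qV = (2×1.60×10^-19)(1.06×10^4) = 3.39×10^-15 J.
v = √(2K/m) = 1.01×10^6 m/s.
r = mv/(qB) = (6.64×10^-27)(1.01×10^6) / [(2×1.60×10^-19)(1.31)] = 0.0160 m.

r ≈ 16.0 mm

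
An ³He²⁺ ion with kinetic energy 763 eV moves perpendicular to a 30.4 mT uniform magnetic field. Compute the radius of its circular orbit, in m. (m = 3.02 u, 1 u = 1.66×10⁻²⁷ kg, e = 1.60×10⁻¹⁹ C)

Convert the energy: K = 763 eV = 1.22×10^-16 J.
v = √(2K/m) = √(2·1.22×10^-16/5.01×10^-27) = 2.21×10^5 m/s.
r = mv/(qB) = (5.01×10^-27)(2.21×10^5) / [(2×1.60×10^-19)(0.0304)] = 0.114 m.

r ≈ 0.114 m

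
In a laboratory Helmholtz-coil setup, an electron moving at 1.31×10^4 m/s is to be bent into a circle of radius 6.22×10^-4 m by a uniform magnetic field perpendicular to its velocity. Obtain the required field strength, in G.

qvB = mv²/r gives B = mv/(qr).
B = (9.11×10^-31)(1.31×10^4) / [(1×1.60×10^-19)(6.22×10^-4)] = 1.20×10^-4 T.

B ≈ 1.20 G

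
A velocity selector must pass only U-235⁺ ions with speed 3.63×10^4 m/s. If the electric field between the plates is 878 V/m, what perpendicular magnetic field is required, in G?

B ≈ 242 G

qE = qvB ⇒ B = E/v = (878) / (3.63×10^4) = 0.0242 T.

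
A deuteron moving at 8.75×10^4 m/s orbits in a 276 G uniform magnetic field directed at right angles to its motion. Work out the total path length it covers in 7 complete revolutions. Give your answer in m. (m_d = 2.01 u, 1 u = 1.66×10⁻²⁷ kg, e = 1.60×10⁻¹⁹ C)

r = mv/(qB) = 0.0661 m, so one revolution covers 2πr = 0.415 m.
In 7 revolutions: L = 7·2πr = 2.91 m.

L ≈ 2.91 m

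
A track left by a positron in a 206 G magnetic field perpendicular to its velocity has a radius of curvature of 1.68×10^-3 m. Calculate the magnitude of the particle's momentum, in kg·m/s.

Since qvB = mv²/r, the momentum p = mv = qBr.
p = (1×1.60×10^-19)(0.0206)(1.68×10^-3) = 5.54×10^-24 kg·m/s.

p ≈ 5.54×10^-24 kg·m/s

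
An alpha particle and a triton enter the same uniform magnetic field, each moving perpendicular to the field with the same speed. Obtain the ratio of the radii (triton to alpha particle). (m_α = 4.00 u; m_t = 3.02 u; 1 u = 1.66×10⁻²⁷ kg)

r = mv/(qB) ⇒ at equal v, r ∝ m/q.
r_{triton}/r_{alpha particle} = 1.51.

ratio ≈ 1.51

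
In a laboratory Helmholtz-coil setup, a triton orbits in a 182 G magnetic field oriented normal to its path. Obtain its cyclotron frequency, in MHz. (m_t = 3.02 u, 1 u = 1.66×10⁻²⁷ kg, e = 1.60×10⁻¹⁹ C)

f ≈ 0.0924 MHz

f = qB/(2πm) = (1×1.60×10^-19)(0.0182) / [2π(5.01×10^-27)] = 9.24×10^4 Hz.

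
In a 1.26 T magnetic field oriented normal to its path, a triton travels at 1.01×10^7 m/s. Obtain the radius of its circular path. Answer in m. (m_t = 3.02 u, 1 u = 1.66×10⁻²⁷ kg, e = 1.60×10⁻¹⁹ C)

r ≈ 0.251 m

The magnetic force provides the centripetal force: qvB = mv²/r, so r = mv/(qB).
r = (5.01×10^-27 kg)(1.01×10^7 m/s) / [(1×1.60×10^-19 C)(1.26 T)] = 0.251 m.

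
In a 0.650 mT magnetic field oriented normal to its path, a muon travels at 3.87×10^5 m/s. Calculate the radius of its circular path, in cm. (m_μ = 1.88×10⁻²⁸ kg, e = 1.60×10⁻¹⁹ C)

The magnetic force provides the centripetal force: qvB = mv²/r, so r = mv/(qB).
r = (1.88×10^-28 kg)(3.87×10^5 m/s) / [(1×1.60×10^-19 C)(6.50×10^-4 T)] = 0.700 m.

r ≈ 70.0 cm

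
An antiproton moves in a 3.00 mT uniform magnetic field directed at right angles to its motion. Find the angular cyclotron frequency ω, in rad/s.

ω = qB/m = (1×1.60×10^-19)(3.00×10^-3) / (1.67×10^-27) = 2.87×10^5 rad/s.

ω ≈ 2.87×10^5 rad/s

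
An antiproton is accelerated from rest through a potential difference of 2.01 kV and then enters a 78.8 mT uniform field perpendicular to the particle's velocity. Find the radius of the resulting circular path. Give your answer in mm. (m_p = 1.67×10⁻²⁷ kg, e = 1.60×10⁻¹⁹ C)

The kinetic energy gained is K = qV = (1×1.60×10^-19)(2010) = 3.22×10^-16 J.
v = √(2K/m) = 6.21×10^5 m/s.
r = mv/(qB) = (1.67×10^-27)(6.21×10^5) / [(1×1.60×10^-19)(0.0788)] = 0.0822 m.

r ≈ 82.2 mm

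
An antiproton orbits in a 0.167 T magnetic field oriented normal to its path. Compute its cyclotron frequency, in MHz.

f ≈ 2.55 MHz

f = qB/(2πm) = (1×1.60×10^-19)(0.167) / [2π(1.67×10^-27)] = 2.55×10^6 Hz.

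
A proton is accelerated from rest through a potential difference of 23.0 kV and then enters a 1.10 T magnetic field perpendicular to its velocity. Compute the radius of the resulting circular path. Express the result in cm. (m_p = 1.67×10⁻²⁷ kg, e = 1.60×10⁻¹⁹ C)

r ≈ 1.99 cm

The kinetic energy gained is K = qV = (1×1.60×10^-19)(2.30×10^4) = 3.68×10^-15 J.
v = √(2K/m) = 2.10×10^6 m/s.
r = mv/(qB) = (1.67×10^-27)(2.10×10^6) / [(1×1.60×10^-19)(1.10)] = 0.0199 m.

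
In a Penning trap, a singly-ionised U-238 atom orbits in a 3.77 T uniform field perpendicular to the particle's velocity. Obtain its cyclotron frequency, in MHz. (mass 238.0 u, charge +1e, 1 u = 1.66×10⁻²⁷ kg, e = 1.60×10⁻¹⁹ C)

f = qB/(2πm) = (1×1.60×10^-19)(3.77) / [2π(3.95×10^-25)] = 2.43×10^5 Hz.

f ≈ 0.243 MHz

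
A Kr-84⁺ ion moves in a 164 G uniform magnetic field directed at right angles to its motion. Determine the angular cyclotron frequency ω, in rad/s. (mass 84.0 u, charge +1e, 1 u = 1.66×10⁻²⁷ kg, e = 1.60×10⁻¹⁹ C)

ω ≈ 1.88×10^4 rad/s

ω = qB/m = (1×1.60×10^-19)(0.0164) / (1.39×10^-25) = 1.88×10^4 rad/s.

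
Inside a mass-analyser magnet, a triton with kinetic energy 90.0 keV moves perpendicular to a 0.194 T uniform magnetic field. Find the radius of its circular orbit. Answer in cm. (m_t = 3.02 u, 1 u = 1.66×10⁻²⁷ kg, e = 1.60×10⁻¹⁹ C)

r ≈ 38.7 cm

Convert the energy: K = 90.0 keV = 1.44×10^-14 J.
v = √(2K/m) = √(2·1.44×10^-14/5.01×10^-27) = 2.40×10^6 m/s.
r = mv/(qB) = (5.01×10^-27)(2.40×10^6) / [(1×1.60×10^-19)(0.194)] = 0.387 m.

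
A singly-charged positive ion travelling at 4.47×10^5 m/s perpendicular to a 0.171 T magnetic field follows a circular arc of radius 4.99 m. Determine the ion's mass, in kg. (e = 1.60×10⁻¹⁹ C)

qvB = mv²/r ⇒ m = qBr/v.
m = (1×1.60×10^-19)(0.171)(4.99) / (4.47×10^5) = 3.05×10^-25 kg.

m ≈ 3.05×10^-25 kg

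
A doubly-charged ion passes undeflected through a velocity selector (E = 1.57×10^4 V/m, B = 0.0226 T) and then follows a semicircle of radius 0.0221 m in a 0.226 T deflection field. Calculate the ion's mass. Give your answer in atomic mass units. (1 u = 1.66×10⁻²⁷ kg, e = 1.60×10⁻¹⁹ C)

v = E/B₁ = 6.95×10^5 m/s.
From r = mv/(qB₂), m = qB₂r/v = (2×1.60×10^-19)(0.226)(0.0221) / (6.95×10^5) = 2.30×10^-27 kg.
In atomic mass units: m = 2.30×10^-27 / 1.66×10^-27 = 1.39 u.

m ≈ 1.39 u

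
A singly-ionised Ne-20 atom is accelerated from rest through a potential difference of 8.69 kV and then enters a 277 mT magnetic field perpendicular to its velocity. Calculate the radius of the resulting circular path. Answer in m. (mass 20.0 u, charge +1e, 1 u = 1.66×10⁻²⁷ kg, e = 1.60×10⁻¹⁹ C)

r ≈ 0.217 m

The kinetic energy gained is K = qV = (1×1.60×10^-19)(8690) = 1.39×10^-15 J.
v = √(2K/m) = 2.89×10^5 m/s.
r = mv/(qB) = (3.32×10^-26)(2.89×10^5) / [(1×1.60×10^-19)(0.277)] = 0.217 m.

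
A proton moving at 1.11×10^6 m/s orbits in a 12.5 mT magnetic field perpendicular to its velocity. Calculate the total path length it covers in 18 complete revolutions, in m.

r = mv/(qB) = 0.927 m, so one revolution covers 2πr = 5.82 m.
In 18 revolutions: L = 18·2πr = 105 m.

L ≈ 105 m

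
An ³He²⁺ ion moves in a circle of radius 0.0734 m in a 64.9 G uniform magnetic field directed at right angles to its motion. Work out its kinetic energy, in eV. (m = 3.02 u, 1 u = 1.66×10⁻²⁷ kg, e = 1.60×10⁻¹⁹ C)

v = qBr/m = (2×1.60×10^-19)(6.49×10^-3)(0.0734) / (5.01×10^-27) = 3.04×10^4 m/s.
K = ½mv² = 0.5·(5.01×10^-27)·(3.04×10^4)² = 2.32×10^-18 J = 14.5 eV.

K ≈ 14.5 eV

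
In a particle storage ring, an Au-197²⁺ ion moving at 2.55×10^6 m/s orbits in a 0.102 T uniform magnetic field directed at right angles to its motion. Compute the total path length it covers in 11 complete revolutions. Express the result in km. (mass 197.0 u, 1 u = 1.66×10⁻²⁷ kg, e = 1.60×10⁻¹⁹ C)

r = mv/(qB) = 25.5 m, so one revolution covers 2πr = 161 m.
In 11 revolutions: L = 11·2πr = 1770 m.

L ≈ 1.77 km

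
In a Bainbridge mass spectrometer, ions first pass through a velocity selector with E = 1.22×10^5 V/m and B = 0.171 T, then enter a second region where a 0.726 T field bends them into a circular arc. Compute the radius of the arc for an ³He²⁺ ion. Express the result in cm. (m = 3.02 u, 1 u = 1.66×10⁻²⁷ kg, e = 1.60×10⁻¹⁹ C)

The selector passes v = E/B = 1.22×10^5/0.171 = 7.13×10^5 m/s.
In the deflection region, r = mv/(qB₂) = (5.01×10^-27)(7.13×10^5) / [(2×1.60×10^-19)(0.726)] = 0.0154 m.

r ≈ 1.54 cm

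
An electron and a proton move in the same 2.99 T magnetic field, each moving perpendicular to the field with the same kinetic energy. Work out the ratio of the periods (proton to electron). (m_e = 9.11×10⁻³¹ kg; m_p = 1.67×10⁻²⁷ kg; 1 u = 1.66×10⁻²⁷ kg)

T = 2πm/(qB) is independent of speed, so T₂/T₁ = (m₂/q₂)/(m₁/q₁).
T_{proton}/T_{electron} = (1.67×10^-27/1e) / (9.11×10^-31/1e) = 1830.

ratio ≈ 1830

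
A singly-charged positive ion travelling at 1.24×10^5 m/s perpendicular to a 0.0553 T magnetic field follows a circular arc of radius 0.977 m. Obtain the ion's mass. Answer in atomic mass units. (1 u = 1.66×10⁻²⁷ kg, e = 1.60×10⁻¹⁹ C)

qvB = mv²/r ⇒ m = qBr/v.
m = (1×1.60×10^-19)(0.0553)(0.977) / (1.24×10^5) = 6.97×10^-26 kg = 42.0 u.

m ≈ 42.0 u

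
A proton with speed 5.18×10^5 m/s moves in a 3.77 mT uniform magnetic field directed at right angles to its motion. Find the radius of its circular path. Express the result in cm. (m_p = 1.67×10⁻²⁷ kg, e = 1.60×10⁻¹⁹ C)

The magnetic force provides the centripetal force: qvB = mv²/r, so r = mv/(qB).
r = (1.67×10^-27 kg)(5.18×10^5 m/s) / [(1×1.60×10^-19 C)(3.77×10^-3 T)] = 1.43 m.

r ≈ 143 cm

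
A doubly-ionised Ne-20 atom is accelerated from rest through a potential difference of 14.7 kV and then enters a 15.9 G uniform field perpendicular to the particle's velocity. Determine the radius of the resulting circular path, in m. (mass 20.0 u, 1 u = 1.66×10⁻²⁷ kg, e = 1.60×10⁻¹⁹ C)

r ≈ 34.7 m

The kinetic energy gained is K = qV = (2×1.60×10^-19)(1.47×10^4) = 4.70×10^-15 J.
v = √(2K/m) = 5.32×10^5 m/s.
r = mv/(qB) = (3.32×10^-26)(5.32×10^5) / [(2×1.60×10^-19)(1.59×10^-3)] = 34.7 m.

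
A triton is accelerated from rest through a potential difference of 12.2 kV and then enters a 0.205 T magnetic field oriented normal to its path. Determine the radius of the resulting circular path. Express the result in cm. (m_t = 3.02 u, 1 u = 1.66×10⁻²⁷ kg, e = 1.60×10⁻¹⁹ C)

r ≈ 13.5 cm

The kinetic energy gained is K = qV = (1×1.60×10^-19)(1.22×10^4) = 1.95×10^-15 J.
v = √(2K/m) = 8.82×10^5 m/s.
r = mv/(qB) = (5.01×10^-27)(8.82×10^5) / [(1×1.60×10^-19)(0.205)] = 0.135 m.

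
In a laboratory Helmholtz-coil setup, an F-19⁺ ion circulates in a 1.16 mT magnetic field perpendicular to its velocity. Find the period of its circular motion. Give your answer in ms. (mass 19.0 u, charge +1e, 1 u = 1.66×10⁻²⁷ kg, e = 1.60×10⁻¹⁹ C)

T ≈ 1.07 ms

The cyclotron period is independent of speed: T = 2πm/(qB).
T = 2π(3.15×10^-26) / [(1×1.60×10^-19)(1.16×10^-3)] = 1.07×10^-3 s.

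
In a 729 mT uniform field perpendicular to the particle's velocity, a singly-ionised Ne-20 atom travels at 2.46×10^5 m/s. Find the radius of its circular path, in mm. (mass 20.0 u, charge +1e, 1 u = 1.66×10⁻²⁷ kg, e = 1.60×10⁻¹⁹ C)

r ≈ 70.0 mm

The magnetic force provides the centripetal force: qvB = mv²/r, so r = mv/(qB).
r = (3.32×10^-26 kg)(2.46×10^5 m/s) / [(1×1.60×10^-19 C)(0.729 T)] = 0.0700 m.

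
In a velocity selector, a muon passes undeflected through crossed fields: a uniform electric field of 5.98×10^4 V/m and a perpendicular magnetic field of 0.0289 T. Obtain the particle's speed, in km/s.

For zero net force, qE = qvB, so v = E/B.
v = (5.98×10^4) / (0.0289) = 2.07×10^6 m/s.

v ≈ 2070 km/s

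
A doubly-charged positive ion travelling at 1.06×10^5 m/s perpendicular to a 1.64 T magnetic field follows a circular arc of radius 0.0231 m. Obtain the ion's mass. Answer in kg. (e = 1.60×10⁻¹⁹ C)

qvB = mv²/r ⇒ m = qBr/v.
m = (2×1.60×10^-19)(1.64)(0.0231) / (1.06×10^5) = 1.14×10^-25 kg.

m ≈ 1.14×10^-25 kg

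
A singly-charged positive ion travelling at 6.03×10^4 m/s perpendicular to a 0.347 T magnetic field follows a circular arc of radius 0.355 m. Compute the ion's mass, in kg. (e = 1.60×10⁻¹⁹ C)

m ≈ 3.27×10^-25 kg

qvB = mv²/r ⇒ m = qBr/v.
m = (1×1.60×10^-19)(0.347)(0.355) / (6.03×10^4) = 3.27×10^-25 kg.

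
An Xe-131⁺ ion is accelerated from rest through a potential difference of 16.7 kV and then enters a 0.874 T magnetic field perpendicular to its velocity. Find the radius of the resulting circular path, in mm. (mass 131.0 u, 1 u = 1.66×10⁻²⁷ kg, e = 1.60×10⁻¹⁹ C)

r ≈ 244 mm

The kinetic energy gained is K = qV = (1×1.60×10^-19)(1.67×10^4) = 2.67×10^-15 J.
v = √(2K/m) = 1.57×10^5 m/s.
r = mv/(qB) = (2.17×10^-25)(1.57×10^5) / [(1×1.60×10^-19)(0.874)] = 0.244 m.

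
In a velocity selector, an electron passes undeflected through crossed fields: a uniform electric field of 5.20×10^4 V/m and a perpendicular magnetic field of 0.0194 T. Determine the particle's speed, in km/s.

v ≈ 2680 km/s

For zero net force, qE = qvB, so v = E/B.
v = (5.20×10^4) / (0.0194) = 2.68×10^6 m/s.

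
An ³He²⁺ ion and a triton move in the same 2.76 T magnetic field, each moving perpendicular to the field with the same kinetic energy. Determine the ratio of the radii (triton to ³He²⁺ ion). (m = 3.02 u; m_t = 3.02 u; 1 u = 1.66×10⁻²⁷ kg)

ratio ≈ 2.00

r = √(2mK)/(qB) ⇒ at equal K, r ∝ √m/q.
r_{triton}/r_{³He²⁺ ion} = 2.00.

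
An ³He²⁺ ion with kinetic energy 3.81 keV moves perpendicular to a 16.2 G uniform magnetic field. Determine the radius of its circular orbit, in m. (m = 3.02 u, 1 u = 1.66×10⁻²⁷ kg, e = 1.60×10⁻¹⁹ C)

Convert the energy: K = 3.81 keV = 6.10×10^-16 J.
v = √(2K/m) = √(2·6.10×10^-16/5.01×10^-27) = 4.93×10^5 m/s.
r = mv/(qB) = (5.01×10^-27)(4.93×10^5) / [(2×1.60×10^-19)(1.62×10^-3)] = 4.77 m.

r ≈ 4.77 m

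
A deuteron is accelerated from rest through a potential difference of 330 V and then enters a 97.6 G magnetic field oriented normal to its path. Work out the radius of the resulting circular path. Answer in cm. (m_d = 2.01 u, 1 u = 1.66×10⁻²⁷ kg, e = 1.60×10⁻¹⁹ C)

The kinetic energy gained is K = qV = (1×1.60×10^-19)(330) = 5.28×10^-17 J.
v = √(2K/m) = 1.78×10^5 m/s.
r = mv/(qB) = (3.34×10^-27)(1.78×10^5) / [(1×1.60×10^-19)(9.76×10^-3)] = 0.380 m.

r ≈ 38.0 cm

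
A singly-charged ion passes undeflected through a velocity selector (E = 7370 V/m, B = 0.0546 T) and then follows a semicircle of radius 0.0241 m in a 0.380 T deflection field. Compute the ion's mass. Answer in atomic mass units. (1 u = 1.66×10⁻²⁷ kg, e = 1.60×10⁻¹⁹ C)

m ≈ 6.54 u

v = E/B₁ = 1.35×10^5 m/s.
From r = mv/(qB₂), m = qB₂r/v = (1×1.60×10^-19)(0.380)(0.0241) / (1.35×10^5) = 1.09×10^-26 kg.
In atomic mass units: m = 1.09×10^-26 / 1.66×10^-27 = 6.54 u.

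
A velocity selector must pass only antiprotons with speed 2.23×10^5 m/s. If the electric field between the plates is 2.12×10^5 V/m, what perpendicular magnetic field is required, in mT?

B ≈ 951 mT

qE = qvB ⇒ B = E/v = (2.12×10^5) / (2.23×10^5) = 0.951 T.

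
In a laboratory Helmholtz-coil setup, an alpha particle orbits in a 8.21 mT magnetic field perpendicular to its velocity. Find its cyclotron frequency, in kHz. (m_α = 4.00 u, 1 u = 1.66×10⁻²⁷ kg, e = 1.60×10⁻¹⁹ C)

f ≈ 63.0 kHz

f = qB/(2πm) = (2×1.60×10^-19)(8.21×10^-3) / [2π(6.64×10^-27)] = 6.30×10^4 Hz.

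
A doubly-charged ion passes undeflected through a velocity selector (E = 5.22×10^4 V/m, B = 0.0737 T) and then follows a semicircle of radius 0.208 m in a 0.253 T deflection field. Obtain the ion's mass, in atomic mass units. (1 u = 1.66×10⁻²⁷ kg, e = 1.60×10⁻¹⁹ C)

v = E/B₁ = 7.08×10^5 m/s.
From r = mv/(qB₂), m = qB₂r/v = (2×1.60×10^-19)(0.253)(0.208) / (7.08×10^5) = 2.38×10^-26 kg.
In atomic mass units: m = 2.38×10^-26 / 1.66×10^-27 = 14.3 u.

m ≈ 14.3 u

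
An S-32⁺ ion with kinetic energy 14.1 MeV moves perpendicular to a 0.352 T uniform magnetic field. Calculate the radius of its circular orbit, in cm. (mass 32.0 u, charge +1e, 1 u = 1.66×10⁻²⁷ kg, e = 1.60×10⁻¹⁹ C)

Convert the energy: K = 14.1 MeV = 2.26×10^-12 J.
v = √(2K/m) = √(2·2.26×10^-12/5.31×10^-26) = 9.22×10^6 m/s.
r = mv/(qB) = (5.31×10^-26)(9.22×10^6) / [(1×1.60×10^-19)(0.352)] = 8.69 m.

r ≈ 869 cm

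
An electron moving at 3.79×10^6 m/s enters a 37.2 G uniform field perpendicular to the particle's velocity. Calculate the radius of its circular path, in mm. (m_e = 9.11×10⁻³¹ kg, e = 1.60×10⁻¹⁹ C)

The magnetic force provides the centripetal force: qvB = mv²/r, so r = mv/(qB).
r = (9.11×10^-31 kg)(3.79×10^6 m/s) / [(1×1.60×10^-19 C)(3.72×10^-3 T)] = 5.80×10^-3 m.

r ≈ 5.80 mm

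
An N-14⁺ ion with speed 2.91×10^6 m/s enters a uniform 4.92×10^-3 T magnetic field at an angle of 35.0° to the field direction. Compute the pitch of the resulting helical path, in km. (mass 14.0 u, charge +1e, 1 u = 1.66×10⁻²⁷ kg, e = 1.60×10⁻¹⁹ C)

The velocity component along B is v∥ = v cos35.0° = 2.38×10^6 m/s.
The cyclotron period T = 2πm/(qB) = 1.85×10^-4 s is set by m, q, B alone.
Pitch = v∥·T = (2.38×10^6)(1.85×10^-4) = 442 m.

pitch ≈ 0.442 km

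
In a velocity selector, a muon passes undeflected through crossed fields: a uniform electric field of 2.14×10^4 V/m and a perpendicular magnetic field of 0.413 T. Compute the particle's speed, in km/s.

For zero net force, qE = qvB, so v = E/B.
v = (2.14×10^4) / (0.413) = 5.18×10^4 m/s.

v ≈ 51.8 km/s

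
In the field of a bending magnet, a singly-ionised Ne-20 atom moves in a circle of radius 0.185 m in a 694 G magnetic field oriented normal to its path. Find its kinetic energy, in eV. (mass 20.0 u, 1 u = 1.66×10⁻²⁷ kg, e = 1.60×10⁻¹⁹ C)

v = qBr/m = (1×1.60×10^-19)(0.0694)(0.185) / (3.32×10^-26) = 6.19×10^4 m/s.
K = ½mv² = 0.5·(3.32×10^-26)·(6.19×10^4)² = 6.36×10^-17 J = 397 eV.

K ≈ 397 eV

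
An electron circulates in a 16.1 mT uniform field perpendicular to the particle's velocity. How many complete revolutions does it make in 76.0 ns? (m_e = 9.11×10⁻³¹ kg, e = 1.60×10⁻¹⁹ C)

T = 2πm/(qB) = 2π(9.11×10^-31) / [(1×1.60×10^-19)(0.0161)] = 2.2220×10^-9 s.
N = t/T = 7.60×10^-8 / 2.2220×10^-9 ≈ 34.20, so 34 complete revolutions.

N = 34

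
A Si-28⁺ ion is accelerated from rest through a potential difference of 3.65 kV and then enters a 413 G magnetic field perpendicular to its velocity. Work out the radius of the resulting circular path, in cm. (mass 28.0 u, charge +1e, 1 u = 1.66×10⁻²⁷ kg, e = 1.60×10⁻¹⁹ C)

The kinetic energy gained is K = qV = (1×1.60×10^-19)(3650) = 5.84×10^-16 J.
v = √(2K/m) = 1.59×10^5 m/s.
r = mv/(qB) = (4.65×10^-26)(1.59×10^5) / [(1×1.60×10^-19)(0.0413)] = 1.12 m.

r ≈ 112 cm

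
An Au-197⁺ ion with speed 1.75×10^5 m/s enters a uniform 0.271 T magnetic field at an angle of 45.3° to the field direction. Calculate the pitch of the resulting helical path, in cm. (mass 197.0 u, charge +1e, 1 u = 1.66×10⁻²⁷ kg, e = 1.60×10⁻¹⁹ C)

pitch ≈ 583 cm

The velocity component along B is v∥ = v cos45.3° = 1.23×10^5 m/s.
The cyclotron period T = 2πm/(qB) = 4.74×10^-5 s is set by m, q, B alone.
Pitch = v∥·T = (1.23×10^5)(4.74×10^-5) = 5.83 m.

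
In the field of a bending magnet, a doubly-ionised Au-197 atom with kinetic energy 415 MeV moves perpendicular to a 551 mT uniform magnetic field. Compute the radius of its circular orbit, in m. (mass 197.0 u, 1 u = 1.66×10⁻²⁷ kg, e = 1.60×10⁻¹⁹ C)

Convert the energy: K = 415 MeV = 6.64×10^-11 J.
v = √(2K/m) = √(2·6.64×10^-11/3.27×10^-25) = 2.02×10^7 m/s.
r = mv/(qB) = (3.27×10^-25)(2.02×10^7) / [(2×1.60×10^-19)(0.551)] = 37.4 m.

r ≈ 37.4 m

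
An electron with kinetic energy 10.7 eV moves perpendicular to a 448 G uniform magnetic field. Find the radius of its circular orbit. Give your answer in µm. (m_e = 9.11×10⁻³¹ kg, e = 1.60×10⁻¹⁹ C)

r ≈ 246 µm

Convert the energy: K = 10.7 eV = 1.71×10^-18 J.
v = √(2K/m) = √(2·1.71×10^-18/9.11×10^-31) = 1.94×10^6 m/s.
r = mv/(qB) = (9.11×10^-31)(1.94×10^6) / [(1×1.60×10^-19)(0.0448)] = 2.46×10^-4 m.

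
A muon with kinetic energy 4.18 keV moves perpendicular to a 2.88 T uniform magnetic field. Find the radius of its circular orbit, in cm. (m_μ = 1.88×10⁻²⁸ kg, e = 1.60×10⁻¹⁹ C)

r ≈ 0.109 cm

Convert the energy: K = 4.18 keV = 6.69×10^-16 J.
v = √(2K/m) = √(2·6.69×10^-16/1.88×10^-28) = 2.67×10^6 m/s.
r = mv/(qB) = (1.88×10^-28)(2.67×10^6) / [(1×1.60×10^-19)(2.88)] = 1.09×10^-3 m.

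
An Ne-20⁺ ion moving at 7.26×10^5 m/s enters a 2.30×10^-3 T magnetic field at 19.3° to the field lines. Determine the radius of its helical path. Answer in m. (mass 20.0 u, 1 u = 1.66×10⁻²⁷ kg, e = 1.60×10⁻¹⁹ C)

r ≈ 21.6 m

Only the perpendicular component v⊥ = v sin19.3° = 2.40×10^5 m/s is bent by the field.
r = m v⊥ /(qB) = (3.32×10^-26)(2.40×10^5) / [(1×1.60×10^-19)(2.30×10^-3)] = 21.6 m.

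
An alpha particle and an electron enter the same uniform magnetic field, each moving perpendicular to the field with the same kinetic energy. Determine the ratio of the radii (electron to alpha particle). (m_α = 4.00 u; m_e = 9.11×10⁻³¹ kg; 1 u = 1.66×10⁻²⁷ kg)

ratio ≈ 0.0234

r = √(2mK)/(qB) ⇒ at equal K, r ∝ √m/q.
r_{electron}/r_{alpha particle} = 0.0234.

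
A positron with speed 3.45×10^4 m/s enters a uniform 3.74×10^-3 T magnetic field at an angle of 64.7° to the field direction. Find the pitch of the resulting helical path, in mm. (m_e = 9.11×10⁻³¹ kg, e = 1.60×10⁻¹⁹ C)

The velocity component along B is v∥ = v cos64.7° = 1.47×10^4 m/s.
The cyclotron period T = 2πm/(qB) = 9.57×10^-9 s is set by m, q, B alone.
Pitch = v∥·T = (1.47×10^4)(9.57×10^-9) = 1.41×10^-4 m.

pitch ≈ 0.141 mm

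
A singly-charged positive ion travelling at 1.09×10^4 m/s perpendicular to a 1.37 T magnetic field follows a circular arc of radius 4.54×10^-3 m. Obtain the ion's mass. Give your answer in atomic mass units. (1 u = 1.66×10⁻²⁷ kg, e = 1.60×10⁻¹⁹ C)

qvB = mv²/r ⇒ m = qBr/v.
m = (1×1.60×10^-19)(1.37)(4.54×10^-3) / (1.09×10^4) = 9.13×10^-26 kg = 55.0 u.

m ≈ 55.0 u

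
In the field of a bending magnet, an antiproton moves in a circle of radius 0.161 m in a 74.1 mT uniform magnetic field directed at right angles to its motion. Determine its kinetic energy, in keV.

v = qBr/m = (1×1.60×10^-19)(0.0741)(0.161) / (1.67×10^-27) = 1.14×10^6 m/s.
K = ½mv² = 0.5·(1.67×10^-27)·(1.14×10^6)² = 1.09×10^-15 J = 6.82 keV.

K ≈ 6.82 keV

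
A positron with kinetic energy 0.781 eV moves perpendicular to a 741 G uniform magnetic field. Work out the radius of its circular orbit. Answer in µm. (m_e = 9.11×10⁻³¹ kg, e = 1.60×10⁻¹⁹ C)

r ≈ 40.2 µm

Convert the energy: K = 0.781 eV = 1.25×10^-19 J.
v = √(2K/m) = √(2·1.25×10^-19/9.11×10^-31) = 5.24×10^5 m/s.
r = mv/(qB) = (9.11×10^-31)(5.24×10^5) / [(1×1.60×10^-19)(0.0741)] = 4.02×10^-5 m.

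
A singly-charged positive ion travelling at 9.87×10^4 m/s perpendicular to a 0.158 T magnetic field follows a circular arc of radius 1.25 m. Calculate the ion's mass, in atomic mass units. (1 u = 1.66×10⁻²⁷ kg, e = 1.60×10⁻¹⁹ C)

qvB = mv²/r ⇒ m = qBr/v.
m = (1×1.60×10^-19)(0.158)(1.25) / (9.87×10^4) = 3.20×10^-25 kg = 193 u.

m ≈ 193 u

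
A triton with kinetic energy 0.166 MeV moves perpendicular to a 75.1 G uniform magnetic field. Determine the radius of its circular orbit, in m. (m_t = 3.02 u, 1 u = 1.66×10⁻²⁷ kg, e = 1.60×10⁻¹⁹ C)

r ≈ 13.6 m

Convert the energy: K = 0.166 MeV = 2.66×10^-14 J.
v = √(2K/m) = √(2·2.66×10^-14/5.01×10^-27) = 3.26×10^6 m/s.
r = mv/(qB) = (5.01×10^-27)(3.26×10^6) / [(1×1.60×10^-19)(7.51×10^-3)] = 13.6 m.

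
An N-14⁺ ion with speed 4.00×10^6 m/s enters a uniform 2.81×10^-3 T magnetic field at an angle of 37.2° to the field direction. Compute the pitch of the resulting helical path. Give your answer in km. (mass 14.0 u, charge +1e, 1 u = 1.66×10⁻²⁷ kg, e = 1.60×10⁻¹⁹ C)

The velocity component along B is v∥ = v cos37.2° = 3.19×10^6 m/s.
The cyclotron period T = 2πm/(qB) = 3.25×10^-4 s is set by m, q, B alone.
Pitch = v∥·T = (3.19×10^6)(3.25×10^-4) = 1030 m.

pitch ≈ 1.03 km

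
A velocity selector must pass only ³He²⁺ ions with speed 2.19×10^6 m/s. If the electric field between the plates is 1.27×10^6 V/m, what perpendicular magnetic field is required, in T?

qE = qvB ⇒ B = E/v = (1.27×10^6) / (2.19×10^6) = 0.580 T.

B ≈ 0.580 T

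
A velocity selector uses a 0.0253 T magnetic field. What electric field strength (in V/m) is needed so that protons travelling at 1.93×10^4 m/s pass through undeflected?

E ≈ 488 V/m

qE = qvB ⇒ E = vB = (1.93×10^4)(0.0253) = 488 V/m.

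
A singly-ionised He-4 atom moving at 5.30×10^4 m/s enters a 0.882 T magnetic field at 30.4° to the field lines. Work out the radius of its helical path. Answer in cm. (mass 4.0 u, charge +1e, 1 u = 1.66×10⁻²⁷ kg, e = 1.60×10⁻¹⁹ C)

r ≈ 0.126 cm

Only the perpendicular component v⊥ = v sin30.4° = 2.68×10^4 m/s is bent by the field.
r = m v⊥ /(qB) = (6.64×10^-27)(2.68×10^4) / [(1×1.60×10^-19)(0.882)] = 1.26×10^-3 m.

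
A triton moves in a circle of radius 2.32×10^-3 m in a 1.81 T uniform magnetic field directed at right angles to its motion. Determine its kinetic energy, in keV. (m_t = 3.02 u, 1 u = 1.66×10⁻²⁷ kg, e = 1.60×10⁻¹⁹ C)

v = qBr/m = (1×1.60×10^-19)(1.81)(2.32×10^-3) / (5.01×10^-27) = 1.34×10^5 m/s.
K = ½mv² = 0.5·(5.01×10^-27)·(1.34×10^5)² = 4.50×10^-17 J = 0.281 keV.

K ≈ 0.281 keV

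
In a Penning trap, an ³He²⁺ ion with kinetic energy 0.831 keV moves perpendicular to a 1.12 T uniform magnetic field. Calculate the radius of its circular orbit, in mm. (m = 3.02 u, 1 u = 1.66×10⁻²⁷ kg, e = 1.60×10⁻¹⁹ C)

Convert the energy: K = 0.831 keV = 1.33×10^-16 J.
v = √(2K/m) = √(2·1.33×10^-16/5.01×10^-27) = 2.30×10^5 m/s.
r = mv/(qB) = (5.01×10^-27)(2.30×10^5) / [(2×1.60×10^-19)(1.12)] = 3.22×10^-3 m.

r ≈ 3.22 mm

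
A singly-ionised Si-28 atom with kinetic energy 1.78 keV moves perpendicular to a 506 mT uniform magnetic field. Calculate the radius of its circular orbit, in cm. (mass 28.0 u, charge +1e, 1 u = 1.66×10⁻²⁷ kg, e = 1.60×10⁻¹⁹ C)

Convert the energy: K = 1.78 keV = 2.85×10^-16 J.
v = √(2K/m) = √(2·2.85×10^-16/4.65×10^-26) = 1.11×10^5 m/s.
r = mv/(qB) = (4.65×10^-26)(1.11×10^5) / [(1×1.60×10^-19)(0.506)] = 0.0636 m.

r ≈ 6.36 cm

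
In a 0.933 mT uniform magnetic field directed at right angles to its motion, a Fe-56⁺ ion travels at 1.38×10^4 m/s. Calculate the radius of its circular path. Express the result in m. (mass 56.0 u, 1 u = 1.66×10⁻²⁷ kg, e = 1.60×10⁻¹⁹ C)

r ≈ 8.59 m

The magnetic force provides the centripetal force: qvB = mv²/r, so r = mv/(qB).
r = (9.30×10^-26 kg)(1.38×10^4 m/s) / [(1×1.60×10^-19 C)(9.33×10^-4 T)] = 8.59 m.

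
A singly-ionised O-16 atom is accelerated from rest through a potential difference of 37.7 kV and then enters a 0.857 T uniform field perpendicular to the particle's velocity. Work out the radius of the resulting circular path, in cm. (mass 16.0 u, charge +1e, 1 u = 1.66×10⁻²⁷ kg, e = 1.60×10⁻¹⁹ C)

r ≈ 13.1 cm

The kinetic energy gained is K = qV = (1×1.60×10^-19)(3.77×10^4) = 6.03×10^-15 J.
v = √(2K/m) = 6.74×10^5 m/s.
r = mv/(qB) = (2.66×10^-26)(6.74×10^5) / [(1×1.60×10^-19)(0.857)] = 0.131 m.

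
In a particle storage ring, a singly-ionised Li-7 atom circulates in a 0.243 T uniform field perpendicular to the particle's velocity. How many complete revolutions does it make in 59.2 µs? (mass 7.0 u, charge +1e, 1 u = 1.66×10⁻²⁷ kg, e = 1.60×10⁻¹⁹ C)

N = 31

T = 2πm/(qB) = 2π(1.162×10^-26) / [(1×1.60×10^-19)(0.243)] = 1.8778×10^-6 s.
N = t/T = 5.92×10^-5 / 1.8778×10^-6 ≈ 31.53, so 31 complete revolutions.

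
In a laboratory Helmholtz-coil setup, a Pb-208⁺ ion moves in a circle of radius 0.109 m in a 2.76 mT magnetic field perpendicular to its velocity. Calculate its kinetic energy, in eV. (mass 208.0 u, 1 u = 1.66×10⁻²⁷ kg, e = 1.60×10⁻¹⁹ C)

K ≈ 0.0210 eV

v = qBr/m = (1×1.60×10^-19)(2.76×10^-3)(0.109) / (3.45×10^-25) = 139 m/s.
K = ½mv² = 0.5·(3.45×10^-25)·(139)² = 3.36×10^-21 J = 0.0210 eV.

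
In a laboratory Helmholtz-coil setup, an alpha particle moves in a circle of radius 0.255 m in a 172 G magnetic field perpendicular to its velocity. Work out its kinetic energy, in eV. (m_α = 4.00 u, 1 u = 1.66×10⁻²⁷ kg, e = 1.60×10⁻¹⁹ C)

K ≈ 927 eV

v = qBr/m = (2×1.60×10^-19)(0.0172)(0.255) / (6.64×10^-27) = 2.11×10^5 m/s.
K = ½mv² = 0.5·(6.64×10^-27)·(2.11×10^5)² = 1.48×10^-16 J = 927 eV.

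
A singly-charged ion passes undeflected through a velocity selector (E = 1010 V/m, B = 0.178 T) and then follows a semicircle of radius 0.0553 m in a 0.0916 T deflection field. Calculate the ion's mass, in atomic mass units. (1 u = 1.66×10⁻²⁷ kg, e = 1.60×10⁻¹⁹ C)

v = E/B₁ = 5670 m/s.
From r = mv/(qB₂), m = qB₂r/v = (1×1.60×10^-19)(0.0916)(0.0553) / (5670) = 1.43×10^-25 kg.
In atomic mass units: m = 1.43×10^-25 / 1.66×10^-27 = 86.0 u.

m ≈ 86.0 u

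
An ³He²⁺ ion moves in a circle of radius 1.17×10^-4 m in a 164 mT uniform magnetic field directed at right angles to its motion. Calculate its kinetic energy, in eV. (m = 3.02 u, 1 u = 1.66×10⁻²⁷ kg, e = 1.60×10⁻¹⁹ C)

K ≈ 0.0235 eV

v = qBr/m = (2×1.60×10^-19)(0.164)(1.17×10^-4) / (5.01×10^-27) = 1220 m/s.
K = ½mv² = 0.5·(5.01×10^-27)·(1220)² = 3.76×10^-21 J = 0.0235 eV.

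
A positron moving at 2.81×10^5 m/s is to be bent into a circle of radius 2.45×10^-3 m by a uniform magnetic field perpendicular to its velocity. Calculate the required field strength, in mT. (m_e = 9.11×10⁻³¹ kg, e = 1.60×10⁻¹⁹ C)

qvB = mv²/r gives B = mv/(qr).
B = (9.11×10^-31)(2.81×10^5) / [(1×1.60×10^-19)(2.45×10^-3)] = 6.53×10^-4 T.

B ≈ 0.653 mT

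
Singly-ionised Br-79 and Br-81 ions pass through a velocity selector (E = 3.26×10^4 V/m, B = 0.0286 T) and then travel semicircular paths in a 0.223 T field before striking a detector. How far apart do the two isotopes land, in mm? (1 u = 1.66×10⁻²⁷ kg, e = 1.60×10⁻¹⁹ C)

Δd ≈ 212 mm

Both emerge at v = E/B₁ = 1.14×10^6 m/s.
r = mv/(qB₂), so r₁ = 4.189 m and r₂ = 4.296 m, giving Δr = 0.106 m.
After a semicircle each ion lands a diameter 2r from the entry slit, so the separation is 2Δr = 0.212 m.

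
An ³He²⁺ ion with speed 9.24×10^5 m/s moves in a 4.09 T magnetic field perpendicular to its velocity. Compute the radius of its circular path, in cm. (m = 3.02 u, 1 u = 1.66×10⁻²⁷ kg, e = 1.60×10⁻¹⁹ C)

The magnetic force provides the centripetal force: qvB = mv²/r, so r = mv/(qB).
r = (5.01×10^-27 kg)(9.24×10^5 m/s) / [(2×1.60×10^-19 C)(4.09 T)] = 3.54×10^-3 m.

r ≈ 0.354 cm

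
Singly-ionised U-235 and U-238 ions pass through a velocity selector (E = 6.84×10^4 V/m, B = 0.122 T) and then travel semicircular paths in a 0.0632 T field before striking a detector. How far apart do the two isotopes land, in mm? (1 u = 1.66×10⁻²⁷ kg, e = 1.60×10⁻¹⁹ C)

Both emerge at v = E/B₁ = 5.61×10^5 m/s.
r = mv/(qB₂), so r₁ = 21.629 m and r₂ = 21.905 m, giving Δr = 0.276 m.
After a semicircle each ion lands a diameter 2r from the entry slit, so the separation is 2Δr = 0.552 m.

Δd ≈ 552 mm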